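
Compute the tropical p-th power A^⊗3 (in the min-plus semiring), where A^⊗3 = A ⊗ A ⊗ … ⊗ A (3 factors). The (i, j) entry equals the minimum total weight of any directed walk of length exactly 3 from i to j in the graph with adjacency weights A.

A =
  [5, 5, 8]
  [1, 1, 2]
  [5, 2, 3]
A^⊗3 =
  [7, 7, 8]
  [3, 3, 4]
  [4, 4, 5]

Each entry (A^⊗3)_ij equals the minimum over all length-3 walks i = v_0 → v_1 → … → v_3 = j of Σ_t A[v_t][v_{t+1}]. For example, for (i, j) = (0, 2) we minimise over 9 possible intermediate vertex sequences; the minimum is 8, attained along the walk 0 → 1 → 1 → 2.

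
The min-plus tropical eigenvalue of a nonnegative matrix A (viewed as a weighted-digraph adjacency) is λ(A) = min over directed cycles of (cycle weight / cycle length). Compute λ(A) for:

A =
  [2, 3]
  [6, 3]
λ(A) = 2

Enumerate directed cycles and compute their means (weight / length). Sample:
  cycle 0 → 0: weight = 2, length = 1, mean = 2/1 ≈ 2.000
  cycle 1 → 1: weight = 3, length = 1, mean = 3/1 ≈ 3.000
  cycle 0 → 1 → 0: weight = 9, length = 2, mean = 9/2 ≈ 4.500
  cycle 1 → 0 → 1: weight = 9, length = 2, mean = 9/2 ≈ 4.500
Minimum mean = 2.000, attained e.g. along the cycle 0 → 0 with weight 2 and length 1. So λ(A) = 2/1 = 2.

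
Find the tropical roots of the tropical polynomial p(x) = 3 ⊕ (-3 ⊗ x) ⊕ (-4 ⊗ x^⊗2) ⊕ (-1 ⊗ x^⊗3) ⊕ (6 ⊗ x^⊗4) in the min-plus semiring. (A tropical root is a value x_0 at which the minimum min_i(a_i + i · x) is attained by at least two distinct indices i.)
Roots: {-7, -3, 1, 6}

Each tropical root is a break point of the lower envelope of the lines y = a_i + i · x (there are 5 lines, with slopes 0, 1, ..., 4). Only the lines that attain the minimum somewhere contribute to roots; other lines are dominated. Here the surviving (envelope) indices are i = 4, i = 3, i = 2, i = 1, i = 0.
Intersections between consecutive envelope lines give the roots: for adjacent envelope indices i < j the intersection is x = (a_i − a_j) / (j − i). Reading off the sorted break points: {-7, -3, 1, 6}.
Verification: at each break x_0, at least two indices attain the minimum of min_i(a_i + i · x_0).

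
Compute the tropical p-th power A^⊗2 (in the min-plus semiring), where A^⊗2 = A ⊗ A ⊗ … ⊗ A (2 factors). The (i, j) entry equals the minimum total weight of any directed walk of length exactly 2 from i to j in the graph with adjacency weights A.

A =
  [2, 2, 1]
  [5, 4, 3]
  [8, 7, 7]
A^⊗2 =
  [4, 4, 3]
  [7, 7, 6]
  [10, 10, 9]

Each entry (A^⊗2)_ij equals the minimum over all length-2 walks i = v_0 → v_1 → … → v_2 = j of Σ_t A[v_t][v_{t+1}]. For example, for (i, j) = (0, 2) we minimise over 3 possible intermediate vertex sequences; the minimum is 3, attained along the walk 0 → 0 → 2.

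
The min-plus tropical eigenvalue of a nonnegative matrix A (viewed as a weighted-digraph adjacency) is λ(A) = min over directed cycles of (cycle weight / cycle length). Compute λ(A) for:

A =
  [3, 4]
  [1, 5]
λ(A) = 5/2

Enumerate directed cycles and compute their means (weight / length). Sample:
  cycle 0 → 0: weight = 3, length = 1, mean = 3/1 ≈ 3.000
  cycle 1 → 1: weight = 5, length = 1, mean = 5/1 ≈ 5.000
  cycle 0 → 1 → 0: weight = 5, length = 2, mean = 5/2 ≈ 2.500
  cycle 1 → 0 → 1: weight = 5, length = 2, mean = 5/2 ≈ 2.500
Minimum mean = 2.500, attained e.g. along the cycle 0 → 1 → 0 with weight 5 and length 2. So λ(A) = 5/2 = 5/2.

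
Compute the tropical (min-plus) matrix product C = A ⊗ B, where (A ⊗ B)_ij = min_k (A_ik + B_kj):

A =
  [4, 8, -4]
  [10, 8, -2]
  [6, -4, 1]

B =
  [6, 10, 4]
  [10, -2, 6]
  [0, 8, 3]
A ⊗ B =
  [-4, 4, -1]
  [-2, 6, 1]
  [1, -6, 2]

Apply the min-plus product entry-by-entry:
  C[0][0] = min over k of (A[0][0] + B[0][0] = 4 + 6 = 10, A[0][1] + B[1][0] = 8 + 10 = 18, A[0][2] + B[2][0] = -4 + 0 = -4) = -4 (attained at k = 2)
  C[0][1] = min over k of (A[0][0] + B[0][1] = 4 + 10 = 14, A[0][1] + B[1][1] = 8 + -2 = 6, A[0][2] + B[2][1] = -4 + 8 = 4) = 4 (attained at k = 2)
  C[0][2] = min over k of (A[0][0] + B[0][2] = 4 + 4 = 8, A[0][1] + B[1][2] = 8 + 6 = 14, A[0][2] + B[2][2] = -4 + 3 = -1) = -1 (attained at k = 2)
  C[1][0] = min over k of (A[1][0] + B[0][0] = 10 + 6 = 16, A[1][1] + B[1][0] = 8 + 10 = 18, A[1][2] + B[2][0] = -2 + 0 = -2) = -2 (attained at k = 2)
  C[1][1] = min over k of (A[1][0] + B[0][1] = 10 + 10 = 20, A[1][1] + B[1][1] = 8 + -2 = 6, A[1][2] + B[2][1] = -2 + 8 = 6) = 6 (attained at k = 1)
  C[1][2] = min over k of (A[1][0] + B[0][2] = 10 + 4 = 14, A[1][1] + B[1][2] = 8 + 6 = 14, A[1][2] + B[2][2] = -2 + 3 = 1) = 1 (attained at k = 2)
  C[2][0] = min over k of (A[2][0] + B[0][0] = 6 + 6 = 12, A[2][1] + B[1][0] = -4 + 10 = 6, A[2][2] + B[2][0] = 1 + 0 = 1) = 1 (attained at k = 2)
  C[2][1] = min over k of (A[2][0] + B[0][1] = 6 + 10 = 16, A[2][1] + B[1][1] = -4 + -2 = -6, A[2][2] + B[2][1] = 1 + 8 = 9) = -6 (attained at k = 1)
  C[2][2] = min over k of (A[2][0] + B[0][2] = 6 + 4 = 10, A[2][1] + B[1][2] = -4 + 6 = 2, A[2][2] + B[2][2] = 1 + 3 = 4) = 2 (attained at k = 1)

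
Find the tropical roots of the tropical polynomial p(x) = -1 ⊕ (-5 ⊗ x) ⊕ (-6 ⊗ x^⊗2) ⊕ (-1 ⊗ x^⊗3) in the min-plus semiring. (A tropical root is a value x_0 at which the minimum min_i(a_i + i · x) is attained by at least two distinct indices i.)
Roots: {-5, 1, 4}

Each tropical root is a break point of the lower envelope of the lines y = a_i + i · x (there are 4 lines, with slopes 0, 1, ..., 3). Only the lines that attain the minimum somewhere contribute to roots; other lines are dominated. Here the surviving (envelope) indices are i = 3, i = 2, i = 1, i = 0.
Intersections between consecutive envelope lines give the roots: for adjacent envelope indices i < j the intersection is x = (a_i − a_j) / (j − i). Reading off the sorted break points: {-5, 1, 4}.
Verification: at each break x_0, at least two indices attain the minimum of min_i(a_i + i · x_0).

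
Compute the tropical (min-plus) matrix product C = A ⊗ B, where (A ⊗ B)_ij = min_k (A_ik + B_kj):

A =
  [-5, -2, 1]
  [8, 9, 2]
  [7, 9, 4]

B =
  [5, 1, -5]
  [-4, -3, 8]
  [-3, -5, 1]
A ⊗ B =
  [-6, -5, -10]
  [-1, -3, 3]
  [1, -1, 2]

Apply the min-plus product entry-by-entry:
  C[0][0] = min over k of (A[0][0] + B[0][0] = -5 + 5 = 0, A[0][1] + B[1][0] = -2 + -4 = -6, A[0][2] + B[2][0] = 1 + -3 = -2) = -6 (attained at k = 1)
  C[0][1] = min over k of (A[0][0] + B[0][1] = -5 + 1 = -4, A[0][1] + B[1][1] = -2 + -3 = -5, A[0][2] + B[2][1] = 1 + -5 = -4) = -5 (attained at k = 1)
  C[0][2] = min over k of (A[0][0] + B[0][2] = -5 + -5 = -10, A[0][1] + B[1][2] = -2 + 8 = 6, A[0][2] + B[2][2] = 1 + 1 = 2) = -10 (attained at k = 0)
  C[1][0] = min over k of (A[1][0] + B[0][0] = 8 + 5 = 13, A[1][1] + B[1][0] = 9 + -4 = 5, A[1][2] + B[2][0] = 2 + -3 = -1) = -1 (attained at k = 2)
  C[1][1] = min over k of (A[1][0] + B[0][1] = 8 + 1 = 9, A[1][1] + B[1][1] = 9 + -3 = 6, A[1][2] + B[2][1] = 2 + -5 = -3) = -3 (attained at k = 2)
  C[1][2] = min over k of (A[1][0] + B[0][2] = 8 + -5 = 3, A[1][1] + B[1][2] = 9 + 8 = 17, A[1][2] + B[2][2] = 2 + 1 = 3) = 3 (attained at k = 0)
  C[2][0] = min over k of (A[2][0] + B[0][0] = 7 + 5 = 12, A[2][1] + B[1][0] = 9 + -4 = 5, A[2][2] + B[2][0] = 4 + -3 = 1) = 1 (attained at k = 2)
  C[2][1] = min over k of (A[2][0] + B[0][1] = 7 + 1 = 8, A[2][1] + B[1][1] = 9 + -3 = 6, A[2][2] + B[2][1] = 4 + -5 = -1) = -1 (attained at k = 2)
  C[2][2] = min over k of (A[2][0] + B[0][2] = 7 + -5 = 2, A[2][1] + B[1][2] = 9 + 8 = 17, A[2][2] + B[2][2] = 4 + 1 = 5) = 2 (attained at k = 0)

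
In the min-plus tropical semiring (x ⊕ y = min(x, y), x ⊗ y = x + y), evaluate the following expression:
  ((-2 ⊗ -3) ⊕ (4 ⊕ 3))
((-2 ⊗ -3) ⊕ (4 ⊕ 3)) = -5

Expand innermost to outermost. Recall ⊕ takes the minimum of its arguments and ⊗ takes their sum. Working out the expression ((-2 ⊗ -3) ⊕ (4 ⊕ 3)) gives -5.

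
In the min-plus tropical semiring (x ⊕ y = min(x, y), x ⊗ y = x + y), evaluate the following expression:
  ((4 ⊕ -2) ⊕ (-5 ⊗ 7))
((4 ⊕ -2) ⊕ (-5 ⊗ 7)) = -2

Expand innermost to outermost. Recall ⊕ takes the minimum of its arguments and ⊗ takes their sum. Working out the expression ((4 ⊕ -2) ⊕ (-5 ⊗ 7)) gives -2.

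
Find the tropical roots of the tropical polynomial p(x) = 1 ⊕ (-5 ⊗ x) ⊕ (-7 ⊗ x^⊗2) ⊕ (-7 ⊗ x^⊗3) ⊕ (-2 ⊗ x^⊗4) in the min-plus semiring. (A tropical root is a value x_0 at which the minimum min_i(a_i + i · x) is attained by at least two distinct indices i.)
Roots: {-5, 0, 2, 6}

Each tropical root is a break point of the lower envelope of the lines y = a_i + i · x (there are 5 lines, with slopes 0, 1, ..., 4). Only the lines that attain the minimum somewhere contribute to roots; other lines are dominated. Here the surviving (envelope) indices are i = 4, i = 3, i = 2, i = 1, i = 0.
Intersections between consecutive envelope lines give the roots: for adjacent envelope indices i < j the intersection is x = (a_i − a_j) / (j − i). Reading off the sorted break points: {-5, 0, 2, 6}.
Verification: at each break x_0, at least two indices attain the minimum of min_i(a_i + i · x_0).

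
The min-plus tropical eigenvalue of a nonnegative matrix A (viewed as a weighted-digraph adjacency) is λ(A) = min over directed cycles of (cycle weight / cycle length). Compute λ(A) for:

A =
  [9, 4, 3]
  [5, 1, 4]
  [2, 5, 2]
λ(A) = 1

Enumerate directed cycles and compute their means (weight / length). Sample:
  cycle 0 → 0: weight = 9, length = 1, mean = 9/1 ≈ 9.000
  cycle 1 → 1: weight = 1, length = 1, mean = 1/1 ≈ 1.000
  cycle 2 → 2: weight = 2, length = 1, mean = 2/1 ≈ 2.000
  cycle 0 → 1 → 0: weight = 9, length = 2, mean = 9/2 ≈ 4.500
  cycle 0 → 2 → 0: weight = 5, length = 2, mean = 5/2 ≈ 2.500
  cycle 1 → 0 → 1: weight = 9, length = 2, mean = 9/2 ≈ 4.500
Minimum mean = 1.000, attained e.g. along the cycle 1 → 1 with weight 1 and length 1. So λ(A) = 1/1 = 1.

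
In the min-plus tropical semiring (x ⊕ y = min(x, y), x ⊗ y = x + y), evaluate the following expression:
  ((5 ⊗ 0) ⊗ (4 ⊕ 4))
((5 ⊗ 0) ⊗ (4 ⊕ 4)) = 9

Expand innermost to outermost. Recall ⊕ takes the minimum of its arguments and ⊗ takes their sum. Working out the expression ((5 ⊗ 0) ⊗ (4 ⊕ 4)) gives 9.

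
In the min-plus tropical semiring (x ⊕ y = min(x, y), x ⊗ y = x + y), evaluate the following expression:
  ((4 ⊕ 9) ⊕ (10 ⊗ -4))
((4 ⊕ 9) ⊕ (10 ⊗ -4)) = 4

Expand innermost to outermost. Recall ⊕ takes the minimum of its arguments and ⊗ takes their sum. Working out the expression ((4 ⊕ 9) ⊕ (10 ⊗ -4)) gives 4.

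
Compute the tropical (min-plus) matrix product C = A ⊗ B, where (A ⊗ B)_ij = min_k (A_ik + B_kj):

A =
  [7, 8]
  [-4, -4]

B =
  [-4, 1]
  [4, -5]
A ⊗ B =
  [3, 3]
  [-8, -9]

Apply the min-plus product entry-by-entry:
  C[0][0] = min over k of (A[0][0] + B[0][0] = 7 + -4 = 3, A[0][1] + B[1][0] = 8 + 4 = 12) = 3 (attained at k = 0)
  C[0][1] = min over k of (A[0][0] + B[0][1] = 7 + 1 = 8, A[0][1] + B[1][1] = 8 + -5 = 3) = 3 (attained at k = 1)
  C[1][0] = min over k of (A[1][0] + B[0][0] = -4 + -4 = -8, A[1][1] + B[1][0] = -4 + 4 = 0) = -8 (attained at k = 0)
  C[1][1] = min over k of (A[1][0] + B[0][1] = -4 + 1 = -3, A[1][1] + B[1][1] = -4 + -5 = -9) = -9 (attained at k = 1)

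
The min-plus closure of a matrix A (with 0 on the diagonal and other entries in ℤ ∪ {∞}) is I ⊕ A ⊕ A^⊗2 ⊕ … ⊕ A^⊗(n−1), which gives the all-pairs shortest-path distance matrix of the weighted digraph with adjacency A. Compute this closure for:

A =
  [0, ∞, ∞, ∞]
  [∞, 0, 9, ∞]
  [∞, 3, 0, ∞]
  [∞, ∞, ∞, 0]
Closure =
  [0, ∞, ∞, ∞]
  [∞, 0, 9, ∞]
  [∞, 3, 0, ∞]
  [∞, ∞, ∞, 0]

This is the Floyd-Warshall all-pairs shortest-path computation. For each intermediate vertex k = 0, 1, …, 3, update dist[i][j] ← min(dist[i][j], dist[i][k] + dist[k][j]). The final matrix gives, for each (i, j), the minimum total weight of any directed path from i to j (possibly empty when i = j).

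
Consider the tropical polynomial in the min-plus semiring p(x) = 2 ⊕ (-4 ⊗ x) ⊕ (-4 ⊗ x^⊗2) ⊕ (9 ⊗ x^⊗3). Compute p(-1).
p(-1) = -6

A tropical monomial a ⊗ x^⊗i evaluates to a + i · x. Evaluating each term at x = -1:
  Term 0 contributes 2 + 0 · -1 = 2
  Term 1 contributes -4 + 1 · -1 = -5
  Term 2 contributes -4 + 2 · -1 = -6
  Term 3 contributes 9 + 3 · -1 = 6
p(-1) = ⊕ of these = min[2, -5, -6, 6] = -6.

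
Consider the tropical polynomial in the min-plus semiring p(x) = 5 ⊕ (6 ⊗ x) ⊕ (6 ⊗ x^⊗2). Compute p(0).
p(0) = 5

A tropical monomial a ⊗ x^⊗i evaluates to a + i · x. Evaluating each term at x = 0:
  Term 0 contributes 5 + 0 · 0 = 5
  Term 1 contributes 6 + 1 · 0 = 6
  Term 2 contributes 6 + 2 · 0 = 6
p(0) = ⊕ of these = min[5, 6, 6] = 5.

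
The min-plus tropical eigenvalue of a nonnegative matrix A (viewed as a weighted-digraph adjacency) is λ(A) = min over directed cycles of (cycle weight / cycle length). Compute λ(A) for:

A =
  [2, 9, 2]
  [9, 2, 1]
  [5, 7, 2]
λ(A) = 2

Enumerate directed cycles and compute their means (weight / length). Sample:
  cycle 0 → 0: weight = 2, length = 1, mean = 2/1 ≈ 2.000
  cycle 1 → 1: weight = 2, length = 1, mean = 2/1 ≈ 2.000
  cycle 2 → 2: weight = 2, length = 1, mean = 2/1 ≈ 2.000
  cycle 0 → 1 → 0: weight = 18, length = 2, mean = 18/2 ≈ 9.000
  cycle 0 → 2 → 0: weight = 7, length = 2, mean = 7/2 ≈ 3.500
  cycle 1 → 0 → 1: weight = 18, length = 2, mean = 18/2 ≈ 9.000
Minimum mean = 2.000, attained e.g. along the cycle 0 → 0 with weight 2 and length 1. So λ(A) = 2/1 = 2.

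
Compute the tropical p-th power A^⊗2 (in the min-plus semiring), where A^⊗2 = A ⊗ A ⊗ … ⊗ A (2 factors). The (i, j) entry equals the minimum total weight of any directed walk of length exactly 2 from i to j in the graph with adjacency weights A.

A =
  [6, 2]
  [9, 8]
A^⊗2 =
  [11, 8]
  [15, 11]

Each entry (A^⊗2)_ij equals the minimum over all length-2 walks i = v_0 → v_1 → … → v_2 = j of Σ_t A[v_t][v_{t+1}]. For example, for (i, j) = (0, 1) we minimise over 2 possible intermediate vertex sequences; the minimum is 8, attained along the walk 0 → 0 → 1.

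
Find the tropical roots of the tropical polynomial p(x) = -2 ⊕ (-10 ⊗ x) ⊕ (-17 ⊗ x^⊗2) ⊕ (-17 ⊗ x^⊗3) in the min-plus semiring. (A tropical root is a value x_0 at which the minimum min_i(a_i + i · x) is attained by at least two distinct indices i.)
Roots: {0, 7, 8}

Each tropical root is a break point of the lower envelope of the lines y = a_i + i · x (there are 4 lines, with slopes 0, 1, ..., 3). Only the lines that attain the minimum somewhere contribute to roots; other lines are dominated. Here the surviving (envelope) indices are i = 3, i = 2, i = 1, i = 0.
Intersections between consecutive envelope lines give the roots: for adjacent envelope indices i < j the intersection is x = (a_i − a_j) / (j − i). Reading off the sorted break points: {0, 7, 8}.
Verification: at each break x_0, at least two indices attain the minimum of min_i(a_i + i · x_0).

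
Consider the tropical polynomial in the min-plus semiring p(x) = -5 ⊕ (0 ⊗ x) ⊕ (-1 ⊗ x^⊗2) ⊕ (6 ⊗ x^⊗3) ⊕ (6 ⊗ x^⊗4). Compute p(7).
p(7) = -5

A tropical monomial a ⊗ x^⊗i evaluates to a + i · x. Evaluating each term at x = 7:
  Term 0 contributes -5 + 0 · 7 = -5
  Term 1 contributes 0 + 1 · 7 = 7
  Term 2 contributes -1 + 2 · 7 = 13
  Term 3 contributes 6 + 3 · 7 = 27
  Term 4 contributes 6 + 4 · 7 = 34
p(7) = ⊕ of these = min[-5, 7, 13, 27, 34] = -5.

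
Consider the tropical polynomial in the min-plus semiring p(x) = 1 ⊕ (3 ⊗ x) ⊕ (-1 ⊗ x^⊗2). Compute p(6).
p(6) = 1

A tropical monomial a ⊗ x^⊗i evaluates to a + i · x. Evaluating each term at x = 6:
  Term 0 contributes 1 + 0 · 6 = 1
  Term 1 contributes 3 + 1 · 6 = 9
  Term 2 contributes -1 + 2 · 6 = 11
p(6) = ⊕ of these = min[1, 9, 11] = 1.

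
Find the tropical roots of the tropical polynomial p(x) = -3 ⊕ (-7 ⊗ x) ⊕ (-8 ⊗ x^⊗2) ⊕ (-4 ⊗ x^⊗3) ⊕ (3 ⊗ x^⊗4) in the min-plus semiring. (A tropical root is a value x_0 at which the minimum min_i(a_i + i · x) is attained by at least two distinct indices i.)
Roots: {-7, -4, 1, 4}

Each tropical root is a break point of the lower envelope of the lines y = a_i + i · x (there are 5 lines, with slopes 0, 1, ..., 4). Only the lines that attain the minimum somewhere contribute to roots; other lines are dominated. Here the surviving (envelope) indices are i = 4, i = 3, i = 2, i = 1, i = 0.
Intersections between consecutive envelope lines give the roots: for adjacent envelope indices i < j the intersection is x = (a_i − a_j) / (j − i). Reading off the sorted break points: {-7, -4, 1, 4}.
Verification: at each break x_0, at least two indices attain the minimum of min_i(a_i + i · x_0).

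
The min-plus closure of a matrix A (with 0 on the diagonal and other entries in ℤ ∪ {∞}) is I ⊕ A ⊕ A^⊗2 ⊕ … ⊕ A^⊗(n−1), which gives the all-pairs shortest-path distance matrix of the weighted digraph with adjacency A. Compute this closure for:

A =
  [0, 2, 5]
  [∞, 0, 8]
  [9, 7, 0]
Closure =
  [0, 2, 5]
  [17, 0, 8]
  [9, 7, 0]

This is the Floyd-Warshall all-pairs shortest-path computation. For each intermediate vertex k = 0, 1, …, 2, update dist[i][j] ← min(dist[i][j], dist[i][k] + dist[k][j]). The final matrix gives, for each (i, j), the minimum total weight of any directed path from i to j (possibly empty when i = j).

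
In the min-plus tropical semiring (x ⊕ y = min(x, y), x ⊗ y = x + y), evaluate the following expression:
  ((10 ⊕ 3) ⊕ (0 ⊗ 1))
((10 ⊕ 3) ⊕ (0 ⊗ 1)) = 1

Expand innermost to outermost. Recall ⊕ takes the minimum of its arguments and ⊗ takes their sum. Working out the expression ((10 ⊕ 3) ⊕ (0 ⊗ 1)) gives 1.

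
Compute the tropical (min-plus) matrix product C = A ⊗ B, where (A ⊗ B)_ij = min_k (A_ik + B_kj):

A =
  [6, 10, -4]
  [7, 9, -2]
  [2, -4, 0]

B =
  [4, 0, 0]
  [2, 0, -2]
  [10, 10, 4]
A ⊗ B =
  [6, 6, 0]
  [8, 7, 2]
  [-2, -4, -6]

Apply the min-plus product entry-by-entry:
  C[0][0] = min over k of (A[0][0] + B[0][0] = 6 + 4 = 10, A[0][1] + B[1][0] = 10 + 2 = 12, A[0][2] + B[2][0] = -4 + 10 = 6) = 6 (attained at k = 2)
  C[0][1] = min over k of (A[0][0] + B[0][1] = 6 + 0 = 6, A[0][1] + B[1][1] = 10 + 0 = 10, A[0][2] + B[2][1] = -4 + 10 = 6) = 6 (attained at k = 0)
  C[0][2] = min over k of (A[0][0] + B[0][2] = 6 + 0 = 6, A[0][1] + B[1][2] = 10 + -2 = 8, A[0][2] + B[2][2] = -4 + 4 = 0) = 0 (attained at k = 2)
  C[1][0] = min over k of (A[1][0] + B[0][0] = 7 + 4 = 11, A[1][1] + B[1][0] = 9 + 2 = 11, A[1][2] + B[2][0] = -2 + 10 = 8) = 8 (attained at k = 2)
  C[1][1] = min over k of (A[1][0] + B[0][1] = 7 + 0 = 7, A[1][1] + B[1][1] = 9 + 0 = 9, A[1][2] + B[2][1] = -2 + 10 = 8) = 7 (attained at k = 0)
  C[1][2] = min over k of (A[1][0] + B[0][2] = 7 + 0 = 7, A[1][1] + B[1][2] = 9 + -2 = 7, A[1][2] + B[2][2] = -2 + 4 = 2) = 2 (attained at k = 2)
  C[2][0] = min over k of (A[2][0] + B[0][0] = 2 + 4 = 6, A[2][1] + B[1][0] = -4 + 2 = -2, A[2][2] + B[2][0] = 0 + 10 = 10) = -2 (attained at k = 1)
  C[2][1] = min over k of (A[2][0] + B[0][1] = 2 + 0 = 2, A[2][1] + B[1][1] = -4 + 0 = -4, A[2][2] + B[2][1] = 0 + 10 = 10) = -4 (attained at k = 1)
  C[2][2] = min over k of (A[2][0] + B[0][2] = 2 + 0 = 2, A[2][1] + B[1][2] = -4 + -2 = -6, A[2][2] + B[2][2] = 0 + 4 = 4) = -6 (attained at k = 1)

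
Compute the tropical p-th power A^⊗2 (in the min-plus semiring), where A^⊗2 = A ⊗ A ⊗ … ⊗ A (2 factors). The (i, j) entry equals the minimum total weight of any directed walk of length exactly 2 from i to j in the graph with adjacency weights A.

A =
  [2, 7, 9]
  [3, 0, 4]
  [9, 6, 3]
A^⊗2 =
  [4, 7, 11]
  [3, 0, 4]
  [9, 6, 6]

Each entry (A^⊗2)_ij equals the minimum over all length-2 walks i = v_0 → v_1 → … → v_2 = j of Σ_t A[v_t][v_{t+1}]. For example, for (i, j) = (0, 2) we minimise over 3 possible intermediate vertex sequences; the minimum is 11, attained along the walk 0 → 0 → 2.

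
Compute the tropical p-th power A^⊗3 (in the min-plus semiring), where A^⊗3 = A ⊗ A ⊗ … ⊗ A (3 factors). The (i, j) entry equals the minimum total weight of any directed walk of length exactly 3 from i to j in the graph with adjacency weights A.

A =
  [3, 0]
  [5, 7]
A^⊗3 =
  [8, 5]
  [10, 8]

Each entry (A^⊗3)_ij equals the minimum over all length-3 walks i = v_0 → v_1 → … → v_3 = j of Σ_t A[v_t][v_{t+1}]. For example, for (i, j) = (0, 1) we minimise over 4 possible intermediate vertex sequences; the minimum is 5, attained along the walk 0 → 1 → 0 → 1.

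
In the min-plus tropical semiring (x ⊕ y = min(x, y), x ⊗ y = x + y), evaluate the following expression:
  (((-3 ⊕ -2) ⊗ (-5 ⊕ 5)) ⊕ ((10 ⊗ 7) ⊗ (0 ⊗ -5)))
(((-3 ⊕ -2) ⊗ (-5 ⊕ 5)) ⊕ ((10 ⊗ 7) ⊗ (0 ⊗ -5))) = -8

Expand innermost to outermost. Recall ⊕ takes the minimum of its arguments and ⊗ takes their sum. Working out the expression (((-3 ⊕ -2) ⊗ (-5 ⊕ 5)) ⊕ ((10 ⊗ 7) ⊗ (0 ⊗ -5))) gives -8.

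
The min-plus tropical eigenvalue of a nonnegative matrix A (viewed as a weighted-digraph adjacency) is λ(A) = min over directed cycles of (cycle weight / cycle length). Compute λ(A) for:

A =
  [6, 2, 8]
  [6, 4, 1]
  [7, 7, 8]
λ(A) = 10/3

Enumerate directed cycles and compute their means (weight / length). Sample:
  cycle 0 → 0: weight = 6, length = 1, mean = 6/1 ≈ 6.000
  cycle 1 → 1: weight = 4, length = 1, mean = 4/1 ≈ 4.000
  cycle 2 → 2: weight = 8, length = 1, mean = 8/1 ≈ 8.000
  cycle 0 → 1 → 0: weight = 8, length = 2, mean = 8/2 ≈ 4.000
  cycle 0 → 2 → 0: weight = 15, length = 2, mean = 15/2 ≈ 7.500
  cycle 1 → 0 → 1: weight = 8, length = 2, mean = 8/2 ≈ 4.000
Minimum mean = 3.333, attained e.g. along the cycle 0 → 1 → 2 → 0 with weight 10 and length 3. So λ(A) = 10/3 = 10/3.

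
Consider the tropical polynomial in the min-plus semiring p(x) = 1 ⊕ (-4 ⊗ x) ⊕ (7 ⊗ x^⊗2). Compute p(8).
p(8) = 1

A tropical monomial a ⊗ x^⊗i evaluates to a + i · x. Evaluating each term at x = 8:
  Term 0 contributes 1 + 0 · 8 = 1
  Term 1 contributes -4 + 1 · 8 = 4
  Term 2 contributes 7 + 2 · 8 = 23
p(8) = ⊕ of these = min[1, 4, 23] = 1.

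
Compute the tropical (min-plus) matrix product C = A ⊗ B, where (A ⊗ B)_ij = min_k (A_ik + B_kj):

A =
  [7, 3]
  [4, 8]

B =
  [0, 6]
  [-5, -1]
A ⊗ B =
  [-2, 2]
  [3, 7]

Apply the min-plus product entry-by-entry:
  C[0][0] = min over k of (A[0][0] + B[0][0] = 7 + 0 = 7, A[0][1] + B[1][0] = 3 + -5 = -2) = -2 (attained at k = 1)
  C[0][1] = min over k of (A[0][0] + B[0][1] = 7 + 6 = 13, A[0][1] + B[1][1] = 3 + -1 = 2) = 2 (attained at k = 1)
  C[1][0] = min over k of (A[1][0] + B[0][0] = 4 + 0 = 4, A[1][1] + B[1][0] = 8 + -5 = 3) = 3 (attained at k = 1)
  C[1][1] = min over k of (A[1][0] + B[0][1] = 4 + 6 = 10, A[1][1] + B[1][1] = 8 + -1 = 7) = 7 (attained at k = 1)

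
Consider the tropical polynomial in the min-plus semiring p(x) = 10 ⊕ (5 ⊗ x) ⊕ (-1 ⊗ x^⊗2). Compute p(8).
p(8) = 10

A tropical monomial a ⊗ x^⊗i evaluates to a + i · x. Evaluating each term at x = 8:
  Term 0 contributes 10 + 0 · 8 = 10
  Term 1 contributes 5 + 1 · 8 = 13
  Term 2 contributes -1 + 2 · 8 = 15
p(8) = ⊕ of these = min[10, 13, 15] = 10.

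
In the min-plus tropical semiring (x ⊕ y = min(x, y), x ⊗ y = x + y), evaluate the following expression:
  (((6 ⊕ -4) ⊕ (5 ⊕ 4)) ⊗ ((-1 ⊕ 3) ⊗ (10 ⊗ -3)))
(((6 ⊕ -4) ⊕ (5 ⊕ 4)) ⊗ ((-1 ⊕ 3) ⊗ (10 ⊗ -3))) = 2

Expand innermost to outermost. Recall ⊕ takes the minimum of its arguments and ⊗ takes their sum. Working out the expression (((6 ⊕ -4) ⊕ (5 ⊕ 4)) ⊗ ((-1 ⊕ 3) ⊗ (10 ⊗ -3))) gives 2.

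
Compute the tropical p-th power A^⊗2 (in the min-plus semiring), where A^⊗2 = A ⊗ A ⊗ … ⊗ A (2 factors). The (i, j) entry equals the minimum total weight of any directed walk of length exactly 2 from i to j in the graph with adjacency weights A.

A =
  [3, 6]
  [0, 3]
A^⊗2 =
  [6, 9]
  [3, 6]

Each entry (A^⊗2)_ij equals the minimum over all length-2 walks i = v_0 → v_1 → … → v_2 = j of Σ_t A[v_t][v_{t+1}]. For example, for (i, j) = (0, 1) we minimise over 2 possible intermediate vertex sequences; the minimum is 9, attained along the walk 0 → 0 → 1.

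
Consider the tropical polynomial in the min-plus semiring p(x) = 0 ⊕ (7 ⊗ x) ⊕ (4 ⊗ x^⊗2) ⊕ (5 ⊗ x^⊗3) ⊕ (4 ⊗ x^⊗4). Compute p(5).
p(5) = 0

A tropical monomial a ⊗ x^⊗i evaluates to a + i · x. Evaluating each term at x = 5:
  Term 0 contributes 0 + 0 · 5 = 0
  Term 1 contributes 7 + 1 · 5 = 12
  Term 2 contributes 4 + 2 · 5 = 14
  Term 3 contributes 5 + 3 · 5 = 20
  Term 4 contributes 4 + 4 · 5 = 24
p(5) = ⊕ of these = min[0, 12, 14, 20, 24] = 0.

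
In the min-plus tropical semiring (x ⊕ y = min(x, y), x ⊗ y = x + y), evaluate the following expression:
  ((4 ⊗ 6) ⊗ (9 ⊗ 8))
((4 ⊗ 6) ⊗ (9 ⊗ 8)) = 27

Expand innermost to outermost. Recall ⊕ takes the minimum of its arguments and ⊗ takes their sum. Working out the expression ((4 ⊗ 6) ⊗ (9 ⊗ 8)) gives 27.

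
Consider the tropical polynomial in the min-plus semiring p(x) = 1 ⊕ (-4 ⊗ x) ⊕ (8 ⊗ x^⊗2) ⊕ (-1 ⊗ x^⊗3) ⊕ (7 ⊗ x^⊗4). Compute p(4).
p(4) = 0

A tropical monomial a ⊗ x^⊗i evaluates to a + i · x. Evaluating each term at x = 4:
  Term 0 contributes 1 + 0 · 4 = 1
  Term 1 contributes -4 + 1 · 4 = 0
  Term 2 contributes 8 + 2 · 4 = 16
  Term 3 contributes -1 + 3 · 4 = 11
  Term 4 contributes 7 + 4 · 4 = 23
p(4) = ⊕ of these = min[1, 0, 16, 11, 23] = 0.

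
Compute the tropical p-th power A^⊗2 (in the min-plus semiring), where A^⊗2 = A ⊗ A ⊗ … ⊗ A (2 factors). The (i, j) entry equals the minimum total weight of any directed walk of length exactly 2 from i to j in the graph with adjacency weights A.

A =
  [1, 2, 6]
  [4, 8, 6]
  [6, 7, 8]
A^⊗2 =
  [2, 3, 7]
  [5, 6, 10]
  [7, 8, 12]

Each entry (A^⊗2)_ij equals the minimum over all length-2 walks i = v_0 → v_1 → … → v_2 = j of Σ_t A[v_t][v_{t+1}]. For example, for (i, j) = (0, 2) we minimise over 3 possible intermediate vertex sequences; the minimum is 7, attained along the walk 0 → 0 → 2.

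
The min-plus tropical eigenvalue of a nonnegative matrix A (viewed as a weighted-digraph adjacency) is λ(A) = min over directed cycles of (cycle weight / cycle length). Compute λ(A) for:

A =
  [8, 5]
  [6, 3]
λ(A) = 3

Enumerate directed cycles and compute their means (weight / length). Sample:
  cycle 0 → 0: weight = 8, length = 1, mean = 8/1 ≈ 8.000
  cycle 1 → 1: weight = 3, length = 1, mean = 3/1 ≈ 3.000
  cycle 0 → 1 → 0: weight = 11, length = 2, mean = 11/2 ≈ 5.500
  cycle 1 → 0 → 1: weight = 11, length = 2, mean = 11/2 ≈ 5.500
Minimum mean = 3.000, attained e.g. along the cycle 1 → 1 with weight 3 and length 1. So λ(A) = 3/1 = 3.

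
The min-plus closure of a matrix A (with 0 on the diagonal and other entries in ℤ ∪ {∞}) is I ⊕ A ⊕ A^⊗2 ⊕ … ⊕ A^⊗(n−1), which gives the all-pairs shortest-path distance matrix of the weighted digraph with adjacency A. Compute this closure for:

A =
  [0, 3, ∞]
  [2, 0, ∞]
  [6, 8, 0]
Closure =
  [0, 3, ∞]
  [2, 0, ∞]
  [6, 8, 0]

This is the Floyd-Warshall all-pairs shortest-path computation. For each intermediate vertex k = 0, 1, …, 2, update dist[i][j] ← min(dist[i][j], dist[i][k] + dist[k][j]). The final matrix gives, for each (i, j), the minimum total weight of any directed path from i to j (possibly empty when i = j).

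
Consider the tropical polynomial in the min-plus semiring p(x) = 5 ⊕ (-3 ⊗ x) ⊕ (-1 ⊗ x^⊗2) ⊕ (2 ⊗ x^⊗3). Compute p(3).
p(3) = 0

A tropical monomial a ⊗ x^⊗i evaluates to a + i · x. Evaluating each term at x = 3:
  Term 0 contributes 5 + 0 · 3 = 5
  Term 1 contributes -3 + 1 · 3 = 0
  Term 2 contributes -1 + 2 · 3 = 5
  Term 3 contributes 2 + 3 · 3 = 11
p(3) = ⊕ of these = min[5, 0, 5, 11] = 0.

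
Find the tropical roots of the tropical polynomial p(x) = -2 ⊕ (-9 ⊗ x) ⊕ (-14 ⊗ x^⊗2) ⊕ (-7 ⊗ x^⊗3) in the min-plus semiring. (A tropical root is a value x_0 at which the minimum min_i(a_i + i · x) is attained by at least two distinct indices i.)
Roots: {-7, 5, 7}

Each tropical root is a break point of the lower envelope of the lines y = a_i + i · x (there are 4 lines, with slopes 0, 1, ..., 3). Only the lines that attain the minimum somewhere contribute to roots; other lines are dominated. Here the surviving (envelope) indices are i = 3, i = 2, i = 1, i = 0.
Intersections between consecutive envelope lines give the roots: for adjacent envelope indices i < j the intersection is x = (a_i − a_j) / (j − i). Reading off the sorted break points: {-7, 5, 7}.
Verification: at each break x_0, at least two indices attain the minimum of min_i(a_i + i · x_0).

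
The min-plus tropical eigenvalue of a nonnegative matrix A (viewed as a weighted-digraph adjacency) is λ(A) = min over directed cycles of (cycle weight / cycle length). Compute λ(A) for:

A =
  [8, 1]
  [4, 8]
λ(A) = 5/2

Enumerate directed cycles and compute their means (weight / length). Sample:
  cycle 0 → 0: weight = 8, length = 1, mean = 8/1 ≈ 8.000
  cycle 1 → 1: weight = 8, length = 1, mean = 8/1 ≈ 8.000
  cycle 0 → 1 → 0: weight = 5, length = 2, mean = 5/2 ≈ 2.500
  cycle 1 → 0 → 1: weight = 5, length = 2, mean = 5/2 ≈ 2.500
Minimum mean = 2.500, attained e.g. along the cycle 0 → 1 → 0 with weight 5 and length 2. So λ(A) = 5/2 = 5/2.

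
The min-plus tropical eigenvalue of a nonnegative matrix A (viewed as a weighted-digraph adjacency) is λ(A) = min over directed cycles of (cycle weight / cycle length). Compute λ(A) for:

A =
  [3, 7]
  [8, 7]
λ(A) = 3

Enumerate directed cycles and compute their means (weight / length). Sample:
  cycle 0 → 0: weight = 3, length = 1, mean = 3/1 ≈ 3.000
  cycle 1 → 1: weight = 7, length = 1, mean = 7/1 ≈ 7.000
  cycle 0 → 1 → 0: weight = 15, length = 2, mean = 15/2 ≈ 7.500
  cycle 1 → 0 → 1: weight = 15, length = 2, mean = 15/2 ≈ 7.500
Minimum mean = 3.000, attained e.g. along the cycle 0 → 0 with weight 3 and length 1. So λ(A) = 3/1 = 3.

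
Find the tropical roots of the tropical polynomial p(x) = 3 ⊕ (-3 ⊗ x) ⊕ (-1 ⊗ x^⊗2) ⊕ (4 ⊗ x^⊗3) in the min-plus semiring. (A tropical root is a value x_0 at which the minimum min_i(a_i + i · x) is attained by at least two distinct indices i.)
Roots: {-5, -2, 6}

Each tropical root is a break point of the lower envelope of the lines y = a_i + i · x (there are 4 lines, with slopes 0, 1, ..., 3). Only the lines that attain the minimum somewhere contribute to roots; other lines are dominated. Here the surviving (envelope) indices are i = 3, i = 2, i = 1, i = 0.
Intersections between consecutive envelope lines give the roots: for adjacent envelope indices i < j the intersection is x = (a_i − a_j) / (j − i). Reading off the sorted break points: {-5, -2, 6}.
Verification: at each break x_0, at least two indices attain the minimum of min_i(a_i + i · x_0).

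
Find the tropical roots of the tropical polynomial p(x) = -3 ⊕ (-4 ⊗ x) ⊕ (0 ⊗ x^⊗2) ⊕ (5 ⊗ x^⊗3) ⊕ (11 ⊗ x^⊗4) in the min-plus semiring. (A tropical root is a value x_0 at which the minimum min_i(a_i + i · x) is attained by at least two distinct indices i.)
Roots: {-6, -5, -4, 1}

Each tropical root is a break point of the lower envelope of the lines y = a_i + i · x (there are 5 lines, with slopes 0, 1, ..., 4). Only the lines that attain the minimum somewhere contribute to roots; other lines are dominated. Here the surviving (envelope) indices are i = 4, i = 3, i = 2, i = 1, i = 0.
Intersections between consecutive envelope lines give the roots: for adjacent envelope indices i < j the intersection is x = (a_i − a_j) / (j − i). Reading off the sorted break points: {-6, -5, -4, 1}.
Verification: at each break x_0, at least two indices attain the minimum of min_i(a_i + i · x_0).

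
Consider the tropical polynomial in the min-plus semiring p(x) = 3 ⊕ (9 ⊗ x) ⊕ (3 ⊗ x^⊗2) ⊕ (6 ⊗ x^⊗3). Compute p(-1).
p(-1) = 1

A tropical monomial a ⊗ x^⊗i evaluates to a + i · x. Evaluating each term at x = -1:
  Term 0 contributes 3 + 0 · -1 = 3
  Term 1 contributes 9 + 1 · -1 = 8
  Term 2 contributes 3 + 2 · -1 = 1
  Term 3 contributes 6 + 3 · -1 = 3
p(-1) = ⊕ of these = min[3, 8, 1, 3] = 1.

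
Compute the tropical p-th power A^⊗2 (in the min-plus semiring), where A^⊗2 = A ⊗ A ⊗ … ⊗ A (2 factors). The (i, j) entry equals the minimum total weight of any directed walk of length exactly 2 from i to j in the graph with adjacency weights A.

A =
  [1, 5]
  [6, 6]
A^⊗2 =
  [2, 6]
  [7, 11]

Each entry (A^⊗2)_ij equals the minimum over all length-2 walks i = v_0 → v_1 → … → v_2 = j of Σ_t A[v_t][v_{t+1}]. For example, for (i, j) = (0, 1) we minimise over 2 possible intermediate vertex sequences; the minimum is 6, attained along the walk 0 → 0 → 1.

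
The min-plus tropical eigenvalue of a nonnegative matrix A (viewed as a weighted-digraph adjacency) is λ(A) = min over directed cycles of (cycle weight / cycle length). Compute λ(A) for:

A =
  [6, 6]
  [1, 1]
λ(A) = 1

Enumerate directed cycles and compute their means (weight / length). Sample:
  cycle 0 → 0: weight = 6, length = 1, mean = 6/1 ≈ 6.000
  cycle 1 → 1: weight = 1, length = 1, mean = 1/1 ≈ 1.000
  cycle 0 → 1 → 0: weight = 7, length = 2, mean = 7/2 ≈ 3.500
  cycle 1 → 0 → 1: weight = 7, length = 2, mean = 7/2 ≈ 3.500
Minimum mean = 1.000, attained e.g. along the cycle 1 → 1 with weight 1 and length 1. So λ(A) = 1/1 = 1.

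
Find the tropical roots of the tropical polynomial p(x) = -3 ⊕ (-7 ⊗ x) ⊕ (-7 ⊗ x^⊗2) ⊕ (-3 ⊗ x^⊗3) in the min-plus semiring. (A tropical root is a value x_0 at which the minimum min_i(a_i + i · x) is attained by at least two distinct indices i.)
Roots: {-4, 0, 4}

Each tropical root is a break point of the lower envelope of the lines y = a_i + i · x (there are 4 lines, with slopes 0, 1, ..., 3). Only the lines that attain the minimum somewhere contribute to roots; other lines are dominated. Here the surviving (envelope) indices are i = 3, i = 2, i = 1, i = 0.
Intersections between consecutive envelope lines give the roots: for adjacent envelope indices i < j the intersection is x = (a_i − a_j) / (j − i). Reading off the sorted break points: {-4, 0, 4}.
Verification: at each break x_0, at least two indices attain the minimum of min_i(a_i + i · x_0).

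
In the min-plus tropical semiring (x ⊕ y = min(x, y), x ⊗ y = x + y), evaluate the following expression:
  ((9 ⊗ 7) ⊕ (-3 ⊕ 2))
((9 ⊗ 7) ⊕ (-3 ⊕ 2)) = -3

Expand innermost to outermost. Recall ⊕ takes the minimum of its arguments and ⊗ takes their sum. Working out the expression ((9 ⊗ 7) ⊕ (-3 ⊕ 2)) gives -3.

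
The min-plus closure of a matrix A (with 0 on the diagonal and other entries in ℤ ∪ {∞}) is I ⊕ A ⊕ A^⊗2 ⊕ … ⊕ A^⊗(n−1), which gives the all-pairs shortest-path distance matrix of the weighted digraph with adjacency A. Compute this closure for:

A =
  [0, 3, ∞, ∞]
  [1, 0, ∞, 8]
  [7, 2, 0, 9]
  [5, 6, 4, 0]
Closure =
  [0, 3, 15, 11]
  [1, 0, 12, 8]
  [3, 2, 0, 9]
  [5, 6, 4, 0]

This is the Floyd-Warshall all-pairs shortest-path computation. For each intermediate vertex k = 0, 1, …, 3, update dist[i][j] ← min(dist[i][j], dist[i][k] + dist[k][j]). The final matrix gives, for each (i, j), the minimum total weight of any directed path from i to j (possibly empty when i = j).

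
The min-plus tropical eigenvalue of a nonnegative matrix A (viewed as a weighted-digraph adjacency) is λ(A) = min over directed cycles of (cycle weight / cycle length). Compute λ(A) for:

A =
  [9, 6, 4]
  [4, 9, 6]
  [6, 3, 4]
λ(A) = 11/3

Enumerate directed cycles and compute their means (weight / length). Sample:
  cycle 0 → 0: weight = 9, length = 1, mean = 9/1 ≈ 9.000
  cycle 1 → 1: weight = 9, length = 1, mean = 9/1 ≈ 9.000
  cycle 2 → 2: weight = 4, length = 1, mean = 4/1 ≈ 4.000
  cycle 0 → 1 → 0: weight = 10, length = 2, mean = 10/2 ≈ 5.000
  cycle 0 → 2 → 0: weight = 10, length = 2, mean = 10/2 ≈ 5.000
  cycle 1 → 0 → 1: weight = 10, length = 2, mean = 10/2 ≈ 5.000
Minimum mean = 3.667, attained e.g. along the cycle 0 → 2 → 1 → 0 with weight 11 and length 3. So λ(A) = 11/3 = 11/3.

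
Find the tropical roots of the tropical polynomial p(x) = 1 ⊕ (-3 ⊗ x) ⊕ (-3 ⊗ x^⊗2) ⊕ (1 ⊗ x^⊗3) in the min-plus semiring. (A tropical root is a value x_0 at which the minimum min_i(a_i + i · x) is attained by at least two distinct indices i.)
Roots: {-4, 0, 4}

Each tropical root is a break point of the lower envelope of the lines y = a_i + i · x (there are 4 lines, with slopes 0, 1, ..., 3). Only the lines that attain the minimum somewhere contribute to roots; other lines are dominated. Here the surviving (envelope) indices are i = 3, i = 2, i = 1, i = 0.
Intersections between consecutive envelope lines give the roots: for adjacent envelope indices i < j the intersection is x = (a_i − a_j) / (j − i). Reading off the sorted break points: {-4, 0, 4}.
Verification: at each break x_0, at least two indices attain the minimum of min_i(a_i + i · x_0).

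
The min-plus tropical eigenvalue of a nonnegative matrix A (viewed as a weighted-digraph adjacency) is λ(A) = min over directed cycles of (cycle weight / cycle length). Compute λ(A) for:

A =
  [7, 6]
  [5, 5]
λ(A) = 5

Enumerate directed cycles and compute their means (weight / length). Sample:
  cycle 0 → 0: weight = 7, length = 1, mean = 7/1 ≈ 7.000
  cycle 1 → 1: weight = 5, length = 1, mean = 5/1 ≈ 5.000
  cycle 0 → 1 → 0: weight = 11, length = 2, mean = 11/2 ≈ 5.500
  cycle 1 → 0 → 1: weight = 11, length = 2, mean = 11/2 ≈ 5.500
Minimum mean = 5.000, attained e.g. along the cycle 1 → 1 with weight 5 and length 1. So λ(A) = 5/1 = 5.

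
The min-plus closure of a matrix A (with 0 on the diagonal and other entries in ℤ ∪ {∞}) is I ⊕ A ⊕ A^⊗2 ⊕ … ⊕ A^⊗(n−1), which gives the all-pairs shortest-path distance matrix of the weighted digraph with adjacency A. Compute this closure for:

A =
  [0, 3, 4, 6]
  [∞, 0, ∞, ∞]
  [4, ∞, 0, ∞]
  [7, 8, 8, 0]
Closure =
  [0, 3, 4, 6]
  [∞, 0, ∞, ∞]
  [4, 7, 0, 10]
  [7, 8, 8, 0]

This is the Floyd-Warshall all-pairs shortest-path computation. For each intermediate vertex k = 0, 1, …, 3, update dist[i][j] ← min(dist[i][j], dist[i][k] + dist[k][j]). The final matrix gives, for each (i, j), the minimum total weight of any directed path from i to j (possibly empty when i = j).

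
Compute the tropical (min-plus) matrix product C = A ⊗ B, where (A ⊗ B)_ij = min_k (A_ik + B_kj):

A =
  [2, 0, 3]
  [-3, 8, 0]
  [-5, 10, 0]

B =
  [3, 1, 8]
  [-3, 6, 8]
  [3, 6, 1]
A ⊗ B =
  [-3, 3, 4]
  [0, -2, 1]
  [-2, -4, 1]

Apply the min-plus product entry-by-entry:
  C[0][0] = min over k of (A[0][0] + B[0][0] = 2 + 3 = 5, A[0][1] + B[1][0] = 0 + -3 = -3, A[0][2] + B[2][0] = 3 + 3 = 6) = -3 (attained at k = 1)
  C[0][1] = min over k of (A[0][0] + B[0][1] = 2 + 1 = 3, A[0][1] + B[1][1] = 0 + 6 = 6, A[0][2] + B[2][1] = 3 + 6 = 9) = 3 (attained at k = 0)
  C[0][2] = min over k of (A[0][0] + B[0][2] = 2 + 8 = 10, A[0][1] + B[1][2] = 0 + 8 = 8, A[0][2] + B[2][2] = 3 + 1 = 4) = 4 (attained at k = 2)
  C[1][0] = min over k of (A[1][0] + B[0][0] = -3 + 3 = 0, A[1][1] + B[1][0] = 8 + -3 = 5, A[1][2] + B[2][0] = 0 + 3 = 3) = 0 (attained at k = 0)
  C[1][1] = min over k of (A[1][0] + B[0][1] = -3 + 1 = -2, A[1][1] + B[1][1] = 8 + 6 = 14, A[1][2] + B[2][1] = 0 + 6 = 6) = -2 (attained at k = 0)
  C[1][2] = min over k of (A[1][0] + B[0][2] = -3 + 8 = 5, A[1][1] + B[1][2] = 8 + 8 = 16, A[1][2] + B[2][2] = 0 + 1 = 1) = 1 (attained at k = 2)
  C[2][0] = min over k of (A[2][0] + B[0][0] = -5 + 3 = -2, A[2][1] + B[1][0] = 10 + -3 = 7, A[2][2] + B[2][0] = 0 + 3 = 3) = -2 (attained at k = 0)
  C[2][1] = min over k of (A[2][0] + B[0][1] = -5 + 1 = -4, A[2][1] + B[1][1] = 10 + 6 = 16, A[2][2] + B[2][1] = 0 + 6 = 6) = -4 (attained at k = 0)
  C[2][2] = min over k of (A[2][0] + B[0][2] = -5 + 8 = 3, A[2][1] + B[1][2] = 10 + 8 = 18, A[2][2] + B[2][2] = 0 + 1 = 1) = 1 (attained at k = 2)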